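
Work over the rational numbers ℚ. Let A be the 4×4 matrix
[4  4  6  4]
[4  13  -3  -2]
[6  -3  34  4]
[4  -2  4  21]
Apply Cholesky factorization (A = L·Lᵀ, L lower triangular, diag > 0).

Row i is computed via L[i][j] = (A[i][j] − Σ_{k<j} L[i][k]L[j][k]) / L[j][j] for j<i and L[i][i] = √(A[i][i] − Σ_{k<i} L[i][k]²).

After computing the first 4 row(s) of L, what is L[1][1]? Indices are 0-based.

L[1][1] = 3

Step 1: L[0][0] = √(4) = 2.
  L[1][0] = (4) / L[0][0] = 2.
Step 2: L[1][1] = √(9) = 3.
  L[2][0] = (6) / L[0][0] = 3.
  L[2][1] = (-9) / L[1][1] = -3.
Step 3: L[2][2] = √(16) = 4.
  L[3][0] = (4) / L[0][0] = 2.
  L[3][1] = (-6) / L[1][1] = -2.
  L[3][2] = (-8) / L[2][2] = -2.
Step 4: L[3][3] = √(9) = 3.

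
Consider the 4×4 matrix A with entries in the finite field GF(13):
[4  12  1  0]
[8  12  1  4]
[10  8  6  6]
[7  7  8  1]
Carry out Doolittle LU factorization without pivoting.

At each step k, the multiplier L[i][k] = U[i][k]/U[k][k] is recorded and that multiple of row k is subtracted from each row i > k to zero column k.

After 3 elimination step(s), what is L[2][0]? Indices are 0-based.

[col 0] pivot 4
  R1 -= 2*R0 → (0, 1, 12, 4)  (L[1][0] := 2)
  R2 -= 9*R0 → (0, 4, 10, 6)  (L[2][0] := 9)
  R3 -= 5*R0 → (0, 12, 3, 1)  (L[3][0] := 5)
[col 1] pivot 1
  R2 -= 4*R1 → (0, 0, 1, 3)  (L[2][1] := 4)
  R3 -= 12*R1 → (0, 0, 2, 5)  (L[3][1] := 12)
[col 2] pivot 1
  R3 -= 2*R2 → (0, 0, 0, 12)  (L[3][2] := 2)

L[2][0] = 9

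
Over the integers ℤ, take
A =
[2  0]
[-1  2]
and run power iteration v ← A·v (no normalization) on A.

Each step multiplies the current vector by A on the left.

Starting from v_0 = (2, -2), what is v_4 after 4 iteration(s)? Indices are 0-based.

v_4 = (32, -96)

v_0 = (2, -2).
v_1 = A·v_0 = (4, -6).
v_2 = A·v_1 = (8, -16).
v_3 = A·v_2 = (16, -40).
v_4 = A·v_3 = (32, -96).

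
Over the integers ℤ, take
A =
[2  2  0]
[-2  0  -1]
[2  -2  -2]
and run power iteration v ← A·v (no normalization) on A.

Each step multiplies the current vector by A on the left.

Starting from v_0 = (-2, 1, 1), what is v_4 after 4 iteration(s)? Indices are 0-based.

v_4 = (36, -24, 140)

v_0 = (-2, 1, 1).
v_1 = A·v_0 = (-2, 3, -8).
v_2 = A·v_1 = (2, 12, 6).
v_3 = A·v_2 = (28, -10, -32).
v_4 = A·v_3 = (36, -24, 140).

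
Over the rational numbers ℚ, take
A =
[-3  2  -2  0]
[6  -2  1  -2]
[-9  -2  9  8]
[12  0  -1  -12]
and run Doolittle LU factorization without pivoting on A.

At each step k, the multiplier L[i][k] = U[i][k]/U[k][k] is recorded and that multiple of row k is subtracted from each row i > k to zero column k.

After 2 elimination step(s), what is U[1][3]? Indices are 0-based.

Step 1: pivot at (0,0) is -3.
  row1 ← row1 − (-2)·row0  ⇒  L[1][0]=-2, U row1=(0, 2, -3, -2)
  row2 ← row2 − (3)·row0  ⇒  L[2][0]=3, U row2=(0, -8, 15, 8)
  row3 ← row3 − (-4)·row0  ⇒  L[3][0]=-4, U row3=(0, 8, -9, -12)
Step 2: pivot at (1,1) is 2.
  row2 ← row2 − (-4)·row1  ⇒  L[2][1]=-4, U row2=(0, 0, 3, 0)
  row3 ← row3 − (4)·row1  ⇒  L[3][1]=4, U row3=(0, 0, 3, -4)

U[1][3] = -2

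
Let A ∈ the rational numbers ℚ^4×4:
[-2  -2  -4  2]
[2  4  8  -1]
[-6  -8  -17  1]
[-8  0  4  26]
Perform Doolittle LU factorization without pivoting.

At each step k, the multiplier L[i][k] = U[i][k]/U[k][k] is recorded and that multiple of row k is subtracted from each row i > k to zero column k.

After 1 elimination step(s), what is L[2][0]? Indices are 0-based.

L[2][0] = 3

[col 0] pivot -2
  R1 -= -1*R0 → (0, 2, 4, 1)  (L[1][0] := -1)
  R2 -= 3*R0 → (0, -2, -5, -5)  (L[2][0] := 3)
  R3 -= 4*R0 → (0, 8, 20, 18)  (L[3][0] := 4)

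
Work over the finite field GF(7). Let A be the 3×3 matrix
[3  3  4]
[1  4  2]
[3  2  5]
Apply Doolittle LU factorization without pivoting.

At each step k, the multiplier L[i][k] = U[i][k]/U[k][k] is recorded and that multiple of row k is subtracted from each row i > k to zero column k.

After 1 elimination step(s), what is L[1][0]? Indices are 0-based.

k=0: U[0][0]=3
  eliminate (1,0): mult=5, new row 1: (0, 3, 3); set L[1][0]=5
  eliminate (2,0): mult=1, new row 2: (0, 6, 1); set L[2][0]=1

L[1][0] = 5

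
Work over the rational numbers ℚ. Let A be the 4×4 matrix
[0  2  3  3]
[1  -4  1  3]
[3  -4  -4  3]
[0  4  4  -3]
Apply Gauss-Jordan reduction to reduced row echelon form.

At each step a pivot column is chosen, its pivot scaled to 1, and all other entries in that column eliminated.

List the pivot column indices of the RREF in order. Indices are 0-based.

pivot columns: 0, 1, 2, 3

step 1: exchange rows 0,1
step 1: normalize row 0 (÷1) = (1, -4, 1, 3)
  row 2: subtract 3×row0 = (0, 8, -7, -6)
step 2: normalize row 1 (÷2) = (0, 1, 3/2, 3/2)
  row 0: subtract -4×row1 = (1, 0, 7, 9)
  row 2: subtract 8×row1 = (0, 0, -19, -18)
  row 3: subtract 4×row1 = (0, 0, -2, -9)
step 3: normalize row 2 (÷-19) = (0, 0, 1, 18/19)
  row 0: subtract 7×row2 = (1, 0, 0, 45/19)
  row 1: subtract 3/2×row2 = (0, 1, 0, 3/38)
  row 3: subtract -2×row2 = (0, 0, 0, -135/19)
step 4: normalize row 3 (÷-135/19) = (0, 0, 0, 1)
  row 0: subtract 45/19×row3 = (1, 0, 0, 0)
  row 1: subtract 3/38×row3 = (0, 1, 0, 0)
  row 2: subtract 18/19×row3 = (0, 0, 1, 0)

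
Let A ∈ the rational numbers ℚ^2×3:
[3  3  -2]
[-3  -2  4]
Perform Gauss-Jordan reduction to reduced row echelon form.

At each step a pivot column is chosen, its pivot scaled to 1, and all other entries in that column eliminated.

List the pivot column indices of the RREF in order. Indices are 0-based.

pivot columns: 0, 1

[1] R0 /= 3  ⇒  (1, 1, -2/3)
     R1 -= -3·R0  ⇒  (0, 1, 2)
[2] R1 /= 1  ⇒  (0, 1, 2)
     R0 -= 1·R1  ⇒  (1, 0, -8/3)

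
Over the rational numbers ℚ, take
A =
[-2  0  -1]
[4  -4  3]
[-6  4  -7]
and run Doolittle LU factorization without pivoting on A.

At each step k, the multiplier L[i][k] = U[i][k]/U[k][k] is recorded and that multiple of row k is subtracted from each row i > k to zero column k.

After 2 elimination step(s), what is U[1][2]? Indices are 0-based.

U[1][2] = 1

Step 1: pivot at (0,0) is -2.
  row1 ← row1 − (-2)·row0  ⇒  L[1][0]=-2, U row1=(0, -4, 1)
  row2 ← row2 − (3)·row0  ⇒  L[2][0]=3, U row2=(0, 4, -4)
Step 2: pivot at (1,1) is -4.
  row2 ← row2 − (-1)·row1  ⇒  L[2][1]=-1, U row2=(0, 0, -3)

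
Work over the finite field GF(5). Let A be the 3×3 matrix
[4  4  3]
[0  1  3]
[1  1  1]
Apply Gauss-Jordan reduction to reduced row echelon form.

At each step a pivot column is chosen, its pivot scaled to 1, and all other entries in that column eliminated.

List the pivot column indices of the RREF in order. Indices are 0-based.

pivot columns: 0, 1, 2

pivot(0,0)=4: scale R0 → (1, 1, 2)
  clear (2,0): R2 −= (1)R0 → (0, 0, 4)
pivot(1,1)=1: scale R1 → (0, 1, 3)
  clear (0,1): R0 −= (1)R1 → (1, 0, 4)
pivot(2,2)=4: scale R2 → (0, 0, 1)
  clear (0,2): R0 −= (4)R2 → (1, 0, 0)
  clear (1,2): R1 −= (3)R2 → (0, 1, 0)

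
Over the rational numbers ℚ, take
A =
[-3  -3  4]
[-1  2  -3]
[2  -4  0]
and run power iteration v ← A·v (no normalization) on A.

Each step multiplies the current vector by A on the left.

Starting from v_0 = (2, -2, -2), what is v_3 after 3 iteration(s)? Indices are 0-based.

v_0 = (2, -2, -2).
v_1 = A·v_0 = (-8, 0, 12).
v_2 = A·v_1 = (72, -28, -16).
v_3 = A·v_2 = (-196, -80, 256).

v_3 = (-196, -80, 256)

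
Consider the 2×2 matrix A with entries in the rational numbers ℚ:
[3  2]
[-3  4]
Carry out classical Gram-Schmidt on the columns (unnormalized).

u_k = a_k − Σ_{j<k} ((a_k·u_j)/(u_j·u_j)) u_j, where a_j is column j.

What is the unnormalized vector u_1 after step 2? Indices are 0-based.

Step 1: u_0 = a_0 = (3, -3).
Step 2: u_1 = a_1 − (-1/3)·u_0 = (3, 3).

u_1 = (3, 3)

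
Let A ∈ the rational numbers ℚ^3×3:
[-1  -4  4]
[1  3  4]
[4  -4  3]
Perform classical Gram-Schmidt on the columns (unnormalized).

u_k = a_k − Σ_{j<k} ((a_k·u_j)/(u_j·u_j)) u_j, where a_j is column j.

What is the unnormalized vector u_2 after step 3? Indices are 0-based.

u_2 = (752/219, 940/219, -47/219)

Step 1: u_0 = a_0 = (-1, 1, 4).
Step 2: u_1 = a_1 − (-1/2)·u_0 = (-9/2, 7/2, -2).
Step 3: u_2 = a_2 − (2/3)·u_0 − (-20/73)·u_1 = (752/219, 940/219, -47/219).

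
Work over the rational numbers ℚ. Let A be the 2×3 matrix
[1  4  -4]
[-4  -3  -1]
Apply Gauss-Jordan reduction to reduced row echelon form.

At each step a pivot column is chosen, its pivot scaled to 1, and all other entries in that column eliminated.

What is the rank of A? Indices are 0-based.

rank = 2

[1] R0 /= 1  ⇒  (1, 4, -4)
     R1 -= -4·R0  ⇒  (0, 13, -17)
[2] R1 /= 13  ⇒  (0, 1, -17/13)
     R0 -= 4·R1  ⇒  (1, 0, 16/13)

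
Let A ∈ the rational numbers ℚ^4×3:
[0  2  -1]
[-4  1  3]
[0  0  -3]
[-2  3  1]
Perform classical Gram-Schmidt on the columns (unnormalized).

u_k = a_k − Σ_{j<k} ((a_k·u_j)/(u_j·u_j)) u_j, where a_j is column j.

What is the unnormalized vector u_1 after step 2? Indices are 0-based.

u_1 = (2, -1, 0, 2)

Step 1: u_0 = a_0 = (0, -4, 0, -2).
Step 2: u_1 = a_1 − (-1/2)·u_0 = (2, -1, 0, 2).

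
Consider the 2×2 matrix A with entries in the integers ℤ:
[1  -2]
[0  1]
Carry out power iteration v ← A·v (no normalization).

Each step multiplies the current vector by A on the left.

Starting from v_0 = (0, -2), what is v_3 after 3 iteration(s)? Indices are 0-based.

v_3 = (12, -2)

v_0 = (0, -2).
v_1 = A·v_0 = (4, -2).
v_2 = A·v_1 = (8, -2).
v_3 = A·v_2 = (12, -2).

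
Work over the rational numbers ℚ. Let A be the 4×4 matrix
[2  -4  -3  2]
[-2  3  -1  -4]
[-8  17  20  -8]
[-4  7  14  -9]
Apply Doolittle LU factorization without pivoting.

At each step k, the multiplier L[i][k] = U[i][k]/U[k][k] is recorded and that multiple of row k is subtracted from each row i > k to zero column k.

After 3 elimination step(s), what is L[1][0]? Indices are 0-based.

Step 1: pivot at (0,0) is 2.
  row1 ← row1 − (-1)·row0  ⇒  L[1][0]=-1, U row1=(0, -1, -4, -2)
  row2 ← row2 − (-4)·row0  ⇒  L[2][0]=-4, U row2=(0, 1, 8, 0)
  row3 ← row3 − (-2)·row0  ⇒  L[3][0]=-2, U row3=(0, -1, 8, -5)
Step 2: pivot at (1,1) is -1.
  row2 ← row2 − (-1)·row1  ⇒  L[2][1]=-1, U row2=(0, 0, 4, -2)
  row3 ← row3 − (1)·row1  ⇒  L[3][1]=1, U row3=(0, 0, 12, -3)
Step 3: pivot at (2,2) is 4.
  row3 ← row3 − (3)·row2  ⇒  L[3][2]=3, U row3=(0, 0, 0, 3)

L[1][0] = -1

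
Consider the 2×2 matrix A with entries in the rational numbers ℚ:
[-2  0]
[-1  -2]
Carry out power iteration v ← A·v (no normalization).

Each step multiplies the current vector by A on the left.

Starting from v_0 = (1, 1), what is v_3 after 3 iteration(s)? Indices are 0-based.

v_0 = (1, 1).
v_1 = A·v_0 = (-2, -3).
v_2 = A·v_1 = (4, 8).
v_3 = A·v_2 = (-8, -20).

v_3 = (-8, -20)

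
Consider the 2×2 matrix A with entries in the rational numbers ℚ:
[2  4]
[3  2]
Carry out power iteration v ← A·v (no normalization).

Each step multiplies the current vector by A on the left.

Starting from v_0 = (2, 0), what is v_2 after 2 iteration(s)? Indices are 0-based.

v_2 = (32, 24)

v_0 = (2, 0).
v_1 = A·v_0 = (4, 6).
v_2 = A·v_1 = (32, 24).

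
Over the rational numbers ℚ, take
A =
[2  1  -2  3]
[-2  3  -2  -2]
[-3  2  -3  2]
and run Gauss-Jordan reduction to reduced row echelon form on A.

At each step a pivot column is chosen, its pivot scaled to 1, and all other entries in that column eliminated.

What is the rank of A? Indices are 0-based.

rank = 3

step 1: normalize row 0 (÷2) = (1, 1/2, -1, 3/2)
  row 1: subtract -2×row0 = (0, 4, -4, 1)
  row 2: subtract -3×row0 = (0, 7/2, -6, 13/2)
step 2: normalize row 1 (÷4) = (0, 1, -1, 1/4)
  row 0: subtract 1/2×row1 = (1, 0, -1/2, 11/8)
  row 2: subtract 7/2×row1 = (0, 0, -5/2, 45/8)
step 3: normalize row 2 (÷-5/2) = (0, 0, 1, -9/4)
  row 0: subtract -1/2×row2 = (1, 0, 0, 1/4)
  row 1: subtract -1×row2 = (0, 1, 0, -2)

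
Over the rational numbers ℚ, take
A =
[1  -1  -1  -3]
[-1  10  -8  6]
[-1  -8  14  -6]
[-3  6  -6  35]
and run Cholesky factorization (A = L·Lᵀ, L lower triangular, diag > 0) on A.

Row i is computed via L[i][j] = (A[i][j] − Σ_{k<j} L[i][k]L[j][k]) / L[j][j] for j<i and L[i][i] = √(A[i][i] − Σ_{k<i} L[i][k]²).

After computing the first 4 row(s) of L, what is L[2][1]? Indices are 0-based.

L[2][1] = -3

Step 1: L[0][0] = √(1) = 1.
  L[1][0] = (-1) / L[0][0] = -1.
Step 2: L[1][1] = √(9) = 3.
  L[2][0] = (-1) / L[0][0] = -1.
  L[2][1] = (-9) / L[1][1] = -3.
Step 3: L[2][2] = √(4) = 2.
  L[3][0] = (-3) / L[0][0] = -3.
  L[3][1] = (3) / L[1][1] = 1.
  L[3][2] = (-6) / L[2][2] = -3.
Step 4: L[3][3] = √(16) = 4.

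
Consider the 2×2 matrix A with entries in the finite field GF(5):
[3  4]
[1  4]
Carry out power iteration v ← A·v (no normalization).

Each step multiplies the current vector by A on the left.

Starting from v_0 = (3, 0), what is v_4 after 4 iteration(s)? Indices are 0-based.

v_0 = (3, 0).
v_1 = A·v_0 = (4, 3).
v_2 = A·v_1 = (4, 1).
v_3 = A·v_2 = (1, 3).
v_4 = A·v_3 = (0, 3).

v_4 = (0, 3)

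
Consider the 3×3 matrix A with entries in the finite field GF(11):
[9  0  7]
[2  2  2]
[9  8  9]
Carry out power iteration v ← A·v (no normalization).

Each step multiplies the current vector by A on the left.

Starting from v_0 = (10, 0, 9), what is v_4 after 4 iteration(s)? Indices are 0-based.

v_0 = (10, 0, 9).
v_1 = A·v_0 = (10, 5, 6).
v_2 = A·v_1 = (0, 9, 8).
v_3 = A·v_2 = (1, 1, 1).
v_4 = A·v_3 = (5, 6, 4).

v_4 = (5, 6, 4)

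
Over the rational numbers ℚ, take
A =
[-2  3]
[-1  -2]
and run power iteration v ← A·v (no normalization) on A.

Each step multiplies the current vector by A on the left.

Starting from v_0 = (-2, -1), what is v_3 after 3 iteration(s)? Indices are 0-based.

v_0 = (-2, -1).
v_1 = A·v_0 = (1, 4).
v_2 = A·v_1 = (10, -9).
v_3 = A·v_2 = (-47, 8).

v_3 = (-47, 8)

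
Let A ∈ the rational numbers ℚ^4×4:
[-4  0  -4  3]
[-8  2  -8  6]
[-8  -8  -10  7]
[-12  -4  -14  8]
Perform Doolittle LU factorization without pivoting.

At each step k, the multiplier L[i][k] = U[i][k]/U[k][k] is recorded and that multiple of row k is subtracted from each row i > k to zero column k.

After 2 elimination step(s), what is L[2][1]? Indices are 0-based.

L[2][1] = -4

k=0: U[0][0]=-4
  eliminate (1,0): mult=2, new row 1: (0, 2, 0, 0); set L[1][0]=2
  eliminate (2,0): mult=2, new row 2: (0, -8, -2, 1); set L[2][0]=2
  eliminate (3,0): mult=3, new row 3: (0, -4, -2, -1); set L[3][0]=3
k=1: U[1][1]=2
  eliminate (2,1): mult=-4, new row 2: (0, 0, -2, 1); set L[2][1]=-4
  eliminate (3,1): mult=-2, new row 3: (0, 0, -2, -1); set L[3][1]=-2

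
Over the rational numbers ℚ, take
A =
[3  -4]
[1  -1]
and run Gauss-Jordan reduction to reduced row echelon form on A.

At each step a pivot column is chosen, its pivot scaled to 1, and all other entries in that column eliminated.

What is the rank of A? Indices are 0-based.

rank = 2

step 1: normalize row 0 (÷3) = (1, -4/3)
  row 1: subtract 1×row0 = (0, 1/3)
step 2: normalize row 1 (÷1/3) = (0, 1)
  row 0: subtract -4/3×row1 = (1, 0)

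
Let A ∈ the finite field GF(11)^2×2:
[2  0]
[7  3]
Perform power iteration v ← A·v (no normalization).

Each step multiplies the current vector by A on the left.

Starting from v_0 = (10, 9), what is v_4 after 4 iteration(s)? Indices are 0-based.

v_0 = (10, 9).
v_1 = A·v_0 = (9, 9).
v_2 = A·v_1 = (7, 2).
v_3 = A·v_2 = (3, 0).
v_4 = A·v_3 = (6, 10).

v_4 = (6, 10)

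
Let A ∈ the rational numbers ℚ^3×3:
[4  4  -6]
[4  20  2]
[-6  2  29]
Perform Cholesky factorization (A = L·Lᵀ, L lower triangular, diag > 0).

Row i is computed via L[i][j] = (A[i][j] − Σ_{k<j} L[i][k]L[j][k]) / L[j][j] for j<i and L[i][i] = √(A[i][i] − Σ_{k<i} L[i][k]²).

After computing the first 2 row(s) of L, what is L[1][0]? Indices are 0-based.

L[1][0] = 2

Step 1: L[0][0] = √(4) = 2.
  L[1][0] = (4) / L[0][0] = 2.
Step 2: L[1][1] = √(16) = 4.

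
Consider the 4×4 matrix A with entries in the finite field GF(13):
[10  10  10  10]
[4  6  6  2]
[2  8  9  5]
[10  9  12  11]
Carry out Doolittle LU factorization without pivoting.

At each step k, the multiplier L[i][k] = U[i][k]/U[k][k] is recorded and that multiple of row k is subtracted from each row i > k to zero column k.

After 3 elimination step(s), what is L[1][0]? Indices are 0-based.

k=0: U[0][0]=10
  eliminate (1,0): mult=3, new row 1: (0, 2, 2, 11); set L[1][0]=3
  eliminate (2,0): mult=8, new row 2: (0, 6, 7, 3); set L[2][0]=8
  eliminate (3,0): mult=1, new row 3: (0, 12, 2, 1); set L[3][0]=1
k=1: U[1][1]=2
  eliminate (2,1): mult=3, new row 2: (0, 0, 1, 9); set L[2][1]=3
  eliminate (3,1): mult=6, new row 3: (0, 0, 3, 0); set L[3][1]=6
k=2: U[2][2]=1
  eliminate (3,2): mult=3, new row 3: (0, 0, 0, 12); set L[3][2]=3

L[1][0] = 3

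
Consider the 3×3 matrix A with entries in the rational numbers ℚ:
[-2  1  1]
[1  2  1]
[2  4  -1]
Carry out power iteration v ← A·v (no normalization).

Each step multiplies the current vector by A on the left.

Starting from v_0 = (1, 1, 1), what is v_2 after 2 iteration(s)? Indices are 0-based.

v_0 = (1, 1, 1).
v_1 = A·v_0 = (0, 4, 5).
v_2 = A·v_1 = (9, 13, 11).

v_2 = (9, 13, 11)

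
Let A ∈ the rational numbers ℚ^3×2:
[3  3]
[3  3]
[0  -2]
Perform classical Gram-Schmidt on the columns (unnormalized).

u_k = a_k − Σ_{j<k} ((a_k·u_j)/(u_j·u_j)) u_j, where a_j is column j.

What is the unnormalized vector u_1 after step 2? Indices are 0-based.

u_1 = (0, 0, -2)

Step 1: u_0 = a_0 = (3, 3, 0).
Step 2: u_1 = a_1 − (1)·u_0 = (0, 0, -2).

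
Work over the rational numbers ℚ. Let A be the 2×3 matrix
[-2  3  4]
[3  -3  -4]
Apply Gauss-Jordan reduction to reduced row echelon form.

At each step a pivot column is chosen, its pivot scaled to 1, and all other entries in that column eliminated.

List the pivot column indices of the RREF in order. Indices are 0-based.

pivot columns: 0, 1

step 1: normalize row 0 (÷-2) = (1, -3/2, -2)
  row 1: subtract 3×row0 = (0, 3/2, 2)
step 2: normalize row 1 (÷3/2) = (0, 1, 4/3)
  row 0: subtract -3/2×row1 = (1, 0, 0)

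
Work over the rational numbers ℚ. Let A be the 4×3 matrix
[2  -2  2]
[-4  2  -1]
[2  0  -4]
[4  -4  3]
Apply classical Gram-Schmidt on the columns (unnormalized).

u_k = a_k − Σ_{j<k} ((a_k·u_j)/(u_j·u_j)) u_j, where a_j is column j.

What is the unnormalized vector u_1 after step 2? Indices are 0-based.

u_1 = (-3/5, -4/5, 7/5, -6/5)

Step 1: u_0 = a_0 = (2, -4, 2, 4).
Step 2: u_1 = a_1 − (-7/10)·u_0 = (-3/5, -4/5, 7/5, -6/5).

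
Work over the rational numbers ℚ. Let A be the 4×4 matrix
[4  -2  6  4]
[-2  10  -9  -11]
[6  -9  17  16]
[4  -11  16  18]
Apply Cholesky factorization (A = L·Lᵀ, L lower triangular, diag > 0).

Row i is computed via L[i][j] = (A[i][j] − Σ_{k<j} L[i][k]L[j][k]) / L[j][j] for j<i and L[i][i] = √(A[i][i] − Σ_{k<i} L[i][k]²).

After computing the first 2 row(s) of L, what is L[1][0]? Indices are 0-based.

L[1][0] = -1

Step 1: L[0][0] = √(4) = 2.
  L[1][0] = (-2) / L[0][0] = -1.
Step 2: L[1][1] = √(9) = 3.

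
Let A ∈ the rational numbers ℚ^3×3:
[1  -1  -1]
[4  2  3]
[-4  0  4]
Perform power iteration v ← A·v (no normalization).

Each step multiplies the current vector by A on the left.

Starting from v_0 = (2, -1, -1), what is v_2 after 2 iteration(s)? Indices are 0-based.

v_0 = (2, -1, -1).
v_1 = A·v_0 = (4, 3, -12).
v_2 = A·v_1 = (13, -14, -64).

v_2 = (13, -14, -64)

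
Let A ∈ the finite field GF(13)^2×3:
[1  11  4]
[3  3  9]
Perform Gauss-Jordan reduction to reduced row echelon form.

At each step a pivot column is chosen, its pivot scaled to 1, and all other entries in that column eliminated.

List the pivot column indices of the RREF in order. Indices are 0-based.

[1] R0 /= 1  ⇒  (1, 11, 4)
     R1 -= 3·R0  ⇒  (0, 9, 10)
[2] R1 /= 9  ⇒  (0, 1, 4)
     R0 -= 11·R1  ⇒  (1, 0, 12)

pivot columns: 0, 1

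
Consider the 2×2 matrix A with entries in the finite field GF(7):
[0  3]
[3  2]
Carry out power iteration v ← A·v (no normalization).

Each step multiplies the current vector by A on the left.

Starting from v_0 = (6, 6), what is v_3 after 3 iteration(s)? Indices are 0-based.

v_0 = (6, 6).
v_1 = A·v_0 = (4, 2).
v_2 = A·v_1 = (6, 2).
v_3 = A·v_2 = (6, 1).

v_3 = (6, 1)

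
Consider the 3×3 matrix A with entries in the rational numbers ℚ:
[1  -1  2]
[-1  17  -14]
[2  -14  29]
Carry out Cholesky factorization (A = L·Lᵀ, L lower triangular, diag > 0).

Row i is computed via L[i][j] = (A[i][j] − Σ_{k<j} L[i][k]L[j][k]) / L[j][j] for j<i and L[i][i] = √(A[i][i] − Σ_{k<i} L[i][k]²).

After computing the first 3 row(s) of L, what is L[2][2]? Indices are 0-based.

L[2][2] = 4

Step 1: L[0][0] = √(1) = 1.
  L[1][0] = (-1) / L[0][0] = -1.
Step 2: L[1][1] = √(16) = 4.
  L[2][0] = (2) / L[0][0] = 2.
  L[2][1] = (-12) / L[1][1] = -3.
Step 3: L[2][2] = √(16) = 4.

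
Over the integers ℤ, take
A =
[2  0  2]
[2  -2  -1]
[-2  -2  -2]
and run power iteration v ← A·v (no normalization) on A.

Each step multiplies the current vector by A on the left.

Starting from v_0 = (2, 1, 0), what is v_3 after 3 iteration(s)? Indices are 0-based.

v_0 = (2, 1, 0).
v_1 = A·v_0 = (4, 2, -6).
v_2 = A·v_1 = (-4, 10, 0).
v_3 = A·v_2 = (-8, -28, -12).

v_3 = (-8, -28, -12)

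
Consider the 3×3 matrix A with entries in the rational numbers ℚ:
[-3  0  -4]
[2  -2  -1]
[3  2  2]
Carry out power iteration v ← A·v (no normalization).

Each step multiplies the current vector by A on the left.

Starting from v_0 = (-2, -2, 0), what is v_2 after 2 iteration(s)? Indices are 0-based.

v_2 = (22, 22, -2)

v_0 = (-2, -2, 0).
v_1 = A·v_0 = (6, 0, -10).
v_2 = A·v_1 = (22, 22, -2).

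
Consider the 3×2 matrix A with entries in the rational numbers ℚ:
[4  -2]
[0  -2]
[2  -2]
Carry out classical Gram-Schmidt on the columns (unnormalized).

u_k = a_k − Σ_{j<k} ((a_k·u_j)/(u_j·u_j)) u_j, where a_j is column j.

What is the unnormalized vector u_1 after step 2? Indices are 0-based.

u_1 = (2/5, -2, -4/5)

Step 1: u_0 = a_0 = (4, 0, 2).
Step 2: u_1 = a_1 − (-3/5)·u_0 = (2/5, -2, -4/5).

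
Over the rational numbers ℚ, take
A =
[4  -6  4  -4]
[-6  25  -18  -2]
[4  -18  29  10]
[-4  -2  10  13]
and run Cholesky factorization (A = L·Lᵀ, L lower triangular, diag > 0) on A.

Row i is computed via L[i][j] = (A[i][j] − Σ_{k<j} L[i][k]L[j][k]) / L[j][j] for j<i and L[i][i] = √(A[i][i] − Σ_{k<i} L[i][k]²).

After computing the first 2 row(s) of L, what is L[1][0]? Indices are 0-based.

Step 1: L[0][0] = √(4) = 2.
  L[1][0] = (-6) / L[0][0] = -3.
Step 2: L[1][1] = √(16) = 4.

L[1][0] = -3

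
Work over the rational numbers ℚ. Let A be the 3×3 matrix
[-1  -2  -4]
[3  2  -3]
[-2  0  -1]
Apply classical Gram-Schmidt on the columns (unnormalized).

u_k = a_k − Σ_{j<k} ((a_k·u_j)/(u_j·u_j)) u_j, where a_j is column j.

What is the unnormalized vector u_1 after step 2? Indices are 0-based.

Step 1: u_0 = a_0 = (-1, 3, -2).
Step 2: u_1 = a_1 − (4/7)·u_0 = (-10/7, 2/7, 8/7).

u_1 = (-10/7, 2/7, 8/7)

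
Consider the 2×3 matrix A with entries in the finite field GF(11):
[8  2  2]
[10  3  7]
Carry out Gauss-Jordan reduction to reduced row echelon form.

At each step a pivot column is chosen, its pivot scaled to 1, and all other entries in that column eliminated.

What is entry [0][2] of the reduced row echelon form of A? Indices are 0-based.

M[0][2] = 9

[1] R0 /= 8  ⇒  (1, 3, 3)
     R1 -= 10·R0  ⇒  (0, 6, 10)
[2] R1 /= 6  ⇒  (0, 1, 9)
     R0 -= 3·R1  ⇒  (1, 0, 9)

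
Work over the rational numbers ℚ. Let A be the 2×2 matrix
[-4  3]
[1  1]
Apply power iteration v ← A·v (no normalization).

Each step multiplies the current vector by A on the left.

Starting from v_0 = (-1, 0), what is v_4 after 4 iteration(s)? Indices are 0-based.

v_0 = (-1, 0).
v_1 = A·v_0 = (4, -1).
v_2 = A·v_1 = (-19, 3).
v_3 = A·v_2 = (85, -16).
v_4 = A·v_3 = (-388, 69).

v_4 = (-388, 69)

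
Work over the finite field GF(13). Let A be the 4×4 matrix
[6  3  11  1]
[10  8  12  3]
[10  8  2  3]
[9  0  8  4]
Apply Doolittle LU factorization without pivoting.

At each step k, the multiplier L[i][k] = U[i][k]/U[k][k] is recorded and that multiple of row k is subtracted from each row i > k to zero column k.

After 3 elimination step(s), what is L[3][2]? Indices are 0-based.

[col 0] pivot 6
  R1 -= 6*R0 → (0, 3, 11, 10)  (L[1][0] := 6)
  R2 -= 6*R0 → (0, 3, 1, 10)  (L[2][0] := 6)
  R3 -= 8*R0 → (0, 2, 11, 9)  (L[3][0] := 8)
[col 1] pivot 3
  R2 -= 1*R1 → (0, 0, 3, 0)  (L[2][1] := 1)
  R3 -= 5*R1 → (0, 0, 8, 11)  (L[3][1] := 5)
[col 2] pivot 3
  R3 -= 7*R2 → (0, 0, 0, 11)  (L[3][2] := 7)

L[3][2] = 7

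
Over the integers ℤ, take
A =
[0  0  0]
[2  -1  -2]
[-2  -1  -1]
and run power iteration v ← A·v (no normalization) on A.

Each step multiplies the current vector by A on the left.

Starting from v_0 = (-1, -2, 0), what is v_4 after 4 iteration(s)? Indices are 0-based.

v_4 = (0, -40, -28)

v_0 = (-1, -2, 0).
v_1 = A·v_0 = (0, 0, 4).
v_2 = A·v_1 = (0, -8, -4).
v_3 = A·v_2 = (0, 16, 12).
v_4 = A·v_3 = (0, -40, -28).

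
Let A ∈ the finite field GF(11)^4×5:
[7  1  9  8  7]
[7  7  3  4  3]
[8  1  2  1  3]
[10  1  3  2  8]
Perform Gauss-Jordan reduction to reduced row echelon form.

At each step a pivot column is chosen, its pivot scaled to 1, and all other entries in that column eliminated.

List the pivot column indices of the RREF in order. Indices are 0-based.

[1] R0 /= 7  ⇒  (1, 8, 6, 9, 1)
     R1 -= 7·R0  ⇒  (0, 6, 5, 7, 7)
     R2 -= 8·R0  ⇒  (0, 3, 9, 6, 6)
     R3 -= 10·R0  ⇒  (0, 9, 9, 0, 9)
[2] R1 /= 6  ⇒  (0, 1, 10, 3, 3)
     R0 -= 8·R1  ⇒  (1, 0, 3, 7, 10)
     R2 -= 3·R1  ⇒  (0, 0, 1, 8, 8)
     R3 -= 9·R1  ⇒  (0, 0, 7, 6, 4)
[3] R2 /= 1  ⇒  (0, 0, 1, 8, 8)
     R0 -= 3·R2  ⇒  (1, 0, 0, 5, 8)
     R1 -= 10·R2  ⇒  (0, 1, 0, 0, 0)
     R3 -= 7·R2  ⇒  (0, 0, 0, 5, 3)
[4] R3 /= 5  ⇒  (0, 0, 0, 1, 5)
     R0 -= 5·R3  ⇒  (1, 0, 0, 0, 5)
     R2 -= 8·R3  ⇒  (0, 0, 1, 0, 1)

pivot columns: 0, 1, 2, 3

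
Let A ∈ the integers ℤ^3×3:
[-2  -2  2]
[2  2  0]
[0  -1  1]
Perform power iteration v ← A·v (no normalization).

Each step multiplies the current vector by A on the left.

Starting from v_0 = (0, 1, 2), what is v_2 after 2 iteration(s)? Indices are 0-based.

v_2 = (-6, 8, -1)

v_0 = (0, 1, 2).
v_1 = A·v_0 = (2, 2, 1).
v_2 = A·v_1 = (-6, 8, -1).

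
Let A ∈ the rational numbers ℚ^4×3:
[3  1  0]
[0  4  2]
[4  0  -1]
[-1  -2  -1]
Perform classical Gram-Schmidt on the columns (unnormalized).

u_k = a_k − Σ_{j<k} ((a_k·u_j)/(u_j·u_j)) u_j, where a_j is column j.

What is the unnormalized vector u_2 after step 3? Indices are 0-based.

u_2 = (64/521, -58/521, -69/521, -84/521)

Step 1: u_0 = a_0 = (3, 0, 4, -1).
Step 2: u_1 = a_1 − (5/26)·u_0 = (11/26, 4, -10/13, -47/26).
Step 3: u_2 = a_2 − (-3/26)·u_0 − (275/521)·u_1 = (64/521, -58/521, -69/521, -84/521).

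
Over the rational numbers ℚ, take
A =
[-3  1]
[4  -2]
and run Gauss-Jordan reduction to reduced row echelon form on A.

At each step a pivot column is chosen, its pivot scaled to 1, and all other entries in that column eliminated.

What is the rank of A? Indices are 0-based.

rank = 2

pivot(0,0)=-3: scale R0 → (1, -1/3)
  clear (1,0): R1 −= (4)R0 → (0, -2/3)
pivot(1,1)=-2/3: scale R1 → (0, 1)
  clear (0,1): R0 −= (-1/3)R1 → (1, 0)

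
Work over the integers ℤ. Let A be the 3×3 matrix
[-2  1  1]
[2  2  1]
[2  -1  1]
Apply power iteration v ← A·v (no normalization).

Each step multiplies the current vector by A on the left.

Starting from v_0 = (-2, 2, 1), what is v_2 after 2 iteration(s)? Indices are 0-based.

v_0 = (-2, 2, 1).
v_1 = A·v_0 = (7, 1, -5).
v_2 = A·v_1 = (-18, 11, 8).

v_2 = (-18, 11, 8)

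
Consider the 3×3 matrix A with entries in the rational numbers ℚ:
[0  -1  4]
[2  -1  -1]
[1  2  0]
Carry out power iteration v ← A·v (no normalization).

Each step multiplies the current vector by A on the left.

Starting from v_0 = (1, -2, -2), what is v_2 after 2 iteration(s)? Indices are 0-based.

v_0 = (1, -2, -2).
v_1 = A·v_0 = (-6, 6, -3).
v_2 = A·v_1 = (-18, -15, 6).

v_2 = (-18, -15, 6)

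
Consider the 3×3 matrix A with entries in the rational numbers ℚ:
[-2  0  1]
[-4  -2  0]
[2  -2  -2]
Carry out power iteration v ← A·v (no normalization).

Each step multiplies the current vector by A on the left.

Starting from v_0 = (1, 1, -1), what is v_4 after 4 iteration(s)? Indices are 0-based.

v_4 = (-8, 216, 204)

v_0 = (1, 1, -1).
v_1 = A·v_0 = (-3, -6, 2).
v_2 = A·v_1 = (8, 24, 2).
v_3 = A·v_2 = (-14, -80, -36).
v_4 = A·v_3 = (-8, 216, 204).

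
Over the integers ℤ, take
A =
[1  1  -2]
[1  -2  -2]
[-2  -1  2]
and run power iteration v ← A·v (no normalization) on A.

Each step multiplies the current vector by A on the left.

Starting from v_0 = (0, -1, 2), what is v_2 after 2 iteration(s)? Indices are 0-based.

v_2 = (-17, -11, 22)

v_0 = (0, -1, 2).
v_1 = A·v_0 = (-5, -2, 5).
v_2 = A·v_1 = (-17, -11, 22).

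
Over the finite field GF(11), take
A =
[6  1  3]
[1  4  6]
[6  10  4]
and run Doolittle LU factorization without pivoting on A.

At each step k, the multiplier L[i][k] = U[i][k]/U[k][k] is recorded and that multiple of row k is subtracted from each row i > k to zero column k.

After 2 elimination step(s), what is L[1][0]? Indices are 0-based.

[col 0] pivot 6
  R1 -= 2*R0 → (0, 2, 0)  (L[1][0] := 2)
  R2 -= 1*R0 → (0, 9, 1)  (L[2][0] := 1)
[col 1] pivot 2
  R2 -= 10*R1 → (0, 0, 1)  (L[2][1] := 10)

L[1][0] = 2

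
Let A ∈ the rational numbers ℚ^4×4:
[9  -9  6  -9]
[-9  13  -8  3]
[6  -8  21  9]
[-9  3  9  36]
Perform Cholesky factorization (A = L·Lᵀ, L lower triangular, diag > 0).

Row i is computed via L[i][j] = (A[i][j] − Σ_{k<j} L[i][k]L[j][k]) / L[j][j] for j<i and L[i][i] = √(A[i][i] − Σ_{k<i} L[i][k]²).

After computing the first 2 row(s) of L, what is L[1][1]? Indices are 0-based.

Step 1: L[0][0] = √(9) = 3.
  L[1][0] = (-9) / L[0][0] = -3.
Step 2: L[1][1] = √(4) = 2.

L[1][1] = 2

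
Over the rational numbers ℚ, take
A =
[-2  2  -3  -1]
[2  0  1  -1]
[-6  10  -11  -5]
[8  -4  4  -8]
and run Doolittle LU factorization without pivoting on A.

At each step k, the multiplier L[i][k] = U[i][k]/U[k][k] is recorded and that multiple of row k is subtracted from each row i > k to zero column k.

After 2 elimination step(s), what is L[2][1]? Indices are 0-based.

L[2][1] = 2

Step 1: pivot at (0,0) is -2.
  row1 ← row1 − (-1)·row0  ⇒  L[1][0]=-1, U row1=(0, 2, -2, -2)
  row2 ← row2 − (3)·row0  ⇒  L[2][0]=3, U row2=(0, 4, -2, -2)
  row3 ← row3 − (-4)·row0  ⇒  L[3][0]=-4, U row3=(0, 4, -8, -12)
Step 2: pivot at (1,1) is 2.
  row2 ← row2 − (2)·row1  ⇒  L[2][1]=2, U row2=(0, 0, 2, 2)
  row3 ← row3 − (2)·row1  ⇒  L[3][1]=2, U row3=(0, 0, -4, -8)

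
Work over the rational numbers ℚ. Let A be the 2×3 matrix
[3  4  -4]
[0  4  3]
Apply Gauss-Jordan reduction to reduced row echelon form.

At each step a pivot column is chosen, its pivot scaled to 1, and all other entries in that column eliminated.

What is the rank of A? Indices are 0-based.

step 1: normalize row 0 (÷3) = (1, 4/3, -4/3)
step 2: normalize row 1 (÷4) = (0, 1, 3/4)
  row 0: subtract 4/3×row1 = (1, 0, -7/3)

rank = 2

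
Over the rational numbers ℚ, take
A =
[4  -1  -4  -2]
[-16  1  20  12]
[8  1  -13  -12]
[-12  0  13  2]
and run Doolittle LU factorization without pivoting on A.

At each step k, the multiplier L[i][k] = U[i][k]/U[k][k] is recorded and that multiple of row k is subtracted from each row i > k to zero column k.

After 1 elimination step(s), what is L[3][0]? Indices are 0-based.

k=0: U[0][0]=4
  eliminate (1,0): mult=-4, new row 1: (0, -3, 4, 4); set L[1][0]=-4
  eliminate (2,0): mult=2, new row 2: (0, 3, -5, -8); set L[2][0]=2
  eliminate (3,0): mult=-3, new row 3: (0, -3, 1, -4); set L[3][0]=-3

L[3][0] = -3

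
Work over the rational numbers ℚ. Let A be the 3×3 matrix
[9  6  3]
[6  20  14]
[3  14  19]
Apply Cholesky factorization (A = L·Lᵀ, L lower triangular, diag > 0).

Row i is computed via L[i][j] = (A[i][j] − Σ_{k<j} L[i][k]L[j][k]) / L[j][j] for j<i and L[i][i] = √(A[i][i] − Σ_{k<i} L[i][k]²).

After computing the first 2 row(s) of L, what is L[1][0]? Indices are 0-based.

Step 1: L[0][0] = √(9) = 3.
  L[1][0] = (6) / L[0][0] = 2.
Step 2: L[1][1] = √(16) = 4.

L[1][0] = 2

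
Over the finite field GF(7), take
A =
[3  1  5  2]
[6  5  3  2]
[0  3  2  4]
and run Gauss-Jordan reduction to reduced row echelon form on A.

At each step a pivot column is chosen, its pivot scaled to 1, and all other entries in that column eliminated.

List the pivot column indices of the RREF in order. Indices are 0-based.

pivot columns: 0, 1, 2

step 1: normalize row 0 (÷3) = (1, 5, 4, 3)
  row 1: subtract 6×row0 = (0, 3, 0, 5)
step 2: normalize row 1 (÷3) = (0, 1, 0, 4)
  row 0: subtract 5×row1 = (1, 0, 4, 4)
  row 2: subtract 3×row1 = (0, 0, 2, 6)
step 3: normalize row 2 (÷2) = (0, 0, 1, 3)
  row 0: subtract 4×row2 = (1, 0, 0, 6)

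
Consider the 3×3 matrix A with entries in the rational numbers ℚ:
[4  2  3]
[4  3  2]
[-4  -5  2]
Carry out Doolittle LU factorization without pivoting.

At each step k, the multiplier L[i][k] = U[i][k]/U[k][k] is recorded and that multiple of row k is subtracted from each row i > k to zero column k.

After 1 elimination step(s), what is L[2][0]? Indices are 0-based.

k=0: U[0][0]=4
  eliminate (1,0): mult=1, new row 1: (0, 1, -1); set L[1][0]=1
  eliminate (2,0): mult=-1, new row 2: (0, -3, 5); set L[2][0]=-1

L[2][0] = -1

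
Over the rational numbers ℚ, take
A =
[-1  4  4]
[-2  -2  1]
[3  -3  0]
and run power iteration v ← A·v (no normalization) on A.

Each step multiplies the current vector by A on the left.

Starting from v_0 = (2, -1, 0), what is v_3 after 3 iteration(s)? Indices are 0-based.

v_0 = (2, -1, 0).
v_1 = A·v_0 = (-6, -2, 9).
v_2 = A·v_1 = (34, 25, -12).
v_3 = A·v_2 = (18, -130, 27).

v_3 = (18, -130, 27)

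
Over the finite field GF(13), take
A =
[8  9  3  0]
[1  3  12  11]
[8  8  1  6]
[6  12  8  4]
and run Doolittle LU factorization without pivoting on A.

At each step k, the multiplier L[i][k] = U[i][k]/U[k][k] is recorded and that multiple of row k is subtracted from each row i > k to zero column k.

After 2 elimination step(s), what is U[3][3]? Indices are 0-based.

Step 1: pivot at (0,0) is 8.
  row1 ← row1 − (5)·row0  ⇒  L[1][0]=5, U row1=(0, 10, 10, 11)
  row2 ← row2 − (1)·row0  ⇒  L[2][0]=1, U row2=(0, 12, 11, 6)
  row3 ← row3 − (4)·row0  ⇒  L[3][0]=4, U row3=(0, 2, 9, 4)
Step 2: pivot at (1,1) is 10.
  row2 ← row2 − (9)·row1  ⇒  L[2][1]=9, U row2=(0, 0, 12, 11)
  row3 ← row3 − (8)·row1  ⇒  L[3][1]=8, U row3=(0, 0, 7, 7)

U[3][3] = 7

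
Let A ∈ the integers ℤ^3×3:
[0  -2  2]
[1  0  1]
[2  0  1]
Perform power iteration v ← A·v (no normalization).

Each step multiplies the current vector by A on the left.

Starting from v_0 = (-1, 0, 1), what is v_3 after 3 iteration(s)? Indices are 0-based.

v_0 = (-1, 0, 1).
v_1 = A·v_0 = (2, 0, -1).
v_2 = A·v_1 = (-2, 1, 3).
v_3 = A·v_2 = (4, 1, -1).

v_3 = (4, 1, -1)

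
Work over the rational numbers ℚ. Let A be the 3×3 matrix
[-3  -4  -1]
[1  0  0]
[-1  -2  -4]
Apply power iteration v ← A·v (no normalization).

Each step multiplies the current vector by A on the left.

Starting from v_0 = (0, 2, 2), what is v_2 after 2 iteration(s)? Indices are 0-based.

v_2 = (42, -10, 58)

v_0 = (0, 2, 2).
v_1 = A·v_0 = (-10, 0, -12).
v_2 = A·v_1 = (42, -10, 58).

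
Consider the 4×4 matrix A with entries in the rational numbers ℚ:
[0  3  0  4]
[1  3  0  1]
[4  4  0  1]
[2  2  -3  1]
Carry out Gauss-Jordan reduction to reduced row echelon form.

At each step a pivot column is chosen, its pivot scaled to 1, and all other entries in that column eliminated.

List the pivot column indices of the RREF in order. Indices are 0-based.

pivot columns: 0, 1, 2, 3

[1] R0 <-> R1
[1] R0 /= 1  ⇒  (1, 3, 0, 1)
     R2 -= 4·R0  ⇒  (0, -8, 0, -3)
     R3 -= 2·R0  ⇒  (0, -4, -3, -1)
[2] R1 /= 3  ⇒  (0, 1, 0, 4/3)
     R0 -= 3·R1  ⇒  (1, 0, 0, -3)
     R2 -= -8·R1  ⇒  (0, 0, 0, 23/3)
     R3 -= -4·R1  ⇒  (0, 0, -3, 13/3)
[3] R2 <-> R3
[3] R2 /= -3  ⇒  (0, 0, 1, -13/9)
[4] R3 /= 23/3  ⇒  (0, 0, 0, 1)
     R0 -= -3·R3  ⇒  (1, 0, 0, 0)
     R1 -= 4/3·R3  ⇒  (0, 1, 0, 0)
     R2 -= -13/9·R3  ⇒  (0, 0, 1, 0)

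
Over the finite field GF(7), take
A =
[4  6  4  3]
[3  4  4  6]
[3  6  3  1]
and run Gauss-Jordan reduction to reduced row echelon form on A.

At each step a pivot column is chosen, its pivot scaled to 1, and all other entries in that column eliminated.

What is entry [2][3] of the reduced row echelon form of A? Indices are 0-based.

[1] R0 /= 4  ⇒  (1, 5, 1, 6)
     R1 -= 3·R0  ⇒  (0, 3, 1, 2)
     R2 -= 3·R0  ⇒  (0, 5, 0, 4)
[2] R1 /= 3  ⇒  (0, 1, 5, 3)
     R0 -= 5·R1  ⇒  (1, 0, 4, 5)
     R2 -= 5·R1  ⇒  (0, 0, 3, 3)
[3] R2 /= 3  ⇒  (0, 0, 1, 1)
     R0 -= 4·R2  ⇒  (1, 0, 0, 1)
     R1 -= 5·R2  ⇒  (0, 1, 0, 5)

M[2][3] = 1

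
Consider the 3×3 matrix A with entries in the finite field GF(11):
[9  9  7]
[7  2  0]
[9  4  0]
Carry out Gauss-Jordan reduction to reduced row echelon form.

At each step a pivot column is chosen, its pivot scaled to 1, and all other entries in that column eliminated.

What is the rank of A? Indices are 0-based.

rank = 3

[1] R0 /= 9  ⇒  (1, 1, 2)
     R1 -= 7·R0  ⇒  (0, 6, 8)
     R2 -= 9·R0  ⇒  (0, 6, 4)
[2] R1 /= 6  ⇒  (0, 1, 5)
     R0 -= 1·R1  ⇒  (1, 0, 8)
     R2 -= 6·R1  ⇒  (0, 0, 7)
[3] R2 /= 7  ⇒  (0, 0, 1)
     R0 -= 8·R2  ⇒  (1, 0, 0)
     R1 -= 5·R2  ⇒  (0, 1, 0)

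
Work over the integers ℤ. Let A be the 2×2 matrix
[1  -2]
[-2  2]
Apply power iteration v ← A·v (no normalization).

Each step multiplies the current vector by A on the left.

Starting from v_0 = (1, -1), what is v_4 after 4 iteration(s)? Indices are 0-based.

v_0 = (1, -1).
v_1 = A·v_0 = (3, -4).
v_2 = A·v_1 = (11, -14).
v_3 = A·v_2 = (39, -50).
v_4 = A·v_3 = (139, -178).

v_4 = (139, -178)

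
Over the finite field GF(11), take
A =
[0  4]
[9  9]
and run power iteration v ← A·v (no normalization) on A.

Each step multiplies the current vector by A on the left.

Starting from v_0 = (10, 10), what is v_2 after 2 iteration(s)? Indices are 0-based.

v_0 = (10, 10).
v_1 = A·v_0 = (7, 4).
v_2 = A·v_1 = (5, 0).

v_2 = (5, 0)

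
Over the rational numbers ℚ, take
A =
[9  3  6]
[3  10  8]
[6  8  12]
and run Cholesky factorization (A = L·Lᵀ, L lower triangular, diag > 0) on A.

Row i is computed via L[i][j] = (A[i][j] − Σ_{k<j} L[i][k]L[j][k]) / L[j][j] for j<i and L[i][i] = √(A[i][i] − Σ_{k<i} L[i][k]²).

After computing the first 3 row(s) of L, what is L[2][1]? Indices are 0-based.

L[2][1] = 2

Step 1: L[0][0] = √(9) = 3.
  L[1][0] = (3) / L[0][0] = 1.
Step 2: L[1][1] = √(9) = 3.
  L[2][0] = (6) / L[0][0] = 2.
  L[2][1] = (6) / L[1][1] = 2.
Step 3: L[2][2] = √(4) = 2.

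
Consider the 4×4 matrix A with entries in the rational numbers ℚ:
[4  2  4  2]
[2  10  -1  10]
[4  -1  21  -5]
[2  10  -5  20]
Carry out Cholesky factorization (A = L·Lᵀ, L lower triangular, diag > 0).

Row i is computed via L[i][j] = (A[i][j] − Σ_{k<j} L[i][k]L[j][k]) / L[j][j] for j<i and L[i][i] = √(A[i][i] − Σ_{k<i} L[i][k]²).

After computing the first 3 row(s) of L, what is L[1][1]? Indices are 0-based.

L[1][1] = 3

Step 1: L[0][0] = √(4) = 2.
  L[1][0] = (2) / L[0][0] = 1.
Step 2: L[1][1] = √(9) = 3.
  L[2][0] = (4) / L[0][0] = 2.
  L[2][1] = (-3) / L[1][1] = -1.
Step 3: L[2][2] = √(16) = 4.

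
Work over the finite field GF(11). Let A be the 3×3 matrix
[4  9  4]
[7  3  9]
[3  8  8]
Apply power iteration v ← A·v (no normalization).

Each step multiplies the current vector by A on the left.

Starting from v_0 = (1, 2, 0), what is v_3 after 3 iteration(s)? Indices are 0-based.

v_0 = (1, 2, 0).
v_1 = A·v_0 = (0, 2, 8).
v_2 = A·v_1 = (6, 1, 3).
v_3 = A·v_2 = (1, 6, 6).

v_3 = (1, 6, 6)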